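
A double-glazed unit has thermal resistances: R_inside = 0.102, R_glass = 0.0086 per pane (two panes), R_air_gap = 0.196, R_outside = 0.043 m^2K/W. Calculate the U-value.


Total thermal resistance (series):
  R_total = R_in + R_glass + R_air + R_glass + R_out
  R_total = 0.102 + 0.0086 + 0.196 + 0.0086 + 0.043 = 0.3582 m^2K/W
U-value = 1 / R_total = 1 / 0.3582 = 2.792 W/m^2K

2.792 W/m^2K


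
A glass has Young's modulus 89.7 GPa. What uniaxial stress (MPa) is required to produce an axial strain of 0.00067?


Rearrange E = sigma / epsilon:
  sigma = E * epsilon
  E (MPa) = 89.7 * 1000 = 89700
  sigma = 89700 * 0.00067 = 60.1 MPa

60.1 MPa


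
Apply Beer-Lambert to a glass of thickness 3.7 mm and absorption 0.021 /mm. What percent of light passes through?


Beer-Lambert law: T = exp(-alpha * thickness)
  exponent = -0.021 * 3.7 = -0.0777
  T = exp(-0.0777) = 0.9252
  Percentage = 0.9252 * 100 = 92.52%

92.52%


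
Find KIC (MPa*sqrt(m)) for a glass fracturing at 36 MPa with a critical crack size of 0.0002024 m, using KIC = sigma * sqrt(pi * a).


Fracture toughness: KIC = sigma * sqrt(pi * a)
  pi * a = pi * 0.0002024 = 0.000635858
  sqrt(pi * a) = 0.025216
  KIC = 36 * 0.025216 = 0.908 MPa*sqrt(m)

0.908 MPa*sqrt(m)


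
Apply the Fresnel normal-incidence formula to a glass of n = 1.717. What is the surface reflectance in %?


Fresnel reflectance at normal incidence:
  R = ((n - 1)/(n + 1))^2
  (n - 1)/(n + 1) = (1.717 - 1)/(1.717 + 1) = 0.263894
  R = 0.263894^2 = 0.06964
  R(%) = 0.06964 * 100 = 6.964%

6.964%


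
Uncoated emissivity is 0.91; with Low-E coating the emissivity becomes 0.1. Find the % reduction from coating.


Percentage reduction = (1 - coated/uncoated) * 100
  Ratio = 0.1 / 0.91 = 0.1099
  Reduction = (1 - 0.1099) * 100 = 89.0%

89.0%


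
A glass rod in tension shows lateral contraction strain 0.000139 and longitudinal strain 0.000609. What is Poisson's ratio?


Poisson's ratio: nu = lateral strain / axial strain
  nu = 0.000139 / 0.000609 = 0.2282

0.2282


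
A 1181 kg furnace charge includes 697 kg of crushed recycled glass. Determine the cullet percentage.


Cullet ratio = (cullet mass / total batch mass) * 100
  Ratio = 697 / 1181 * 100 = 59.02%

59.02%


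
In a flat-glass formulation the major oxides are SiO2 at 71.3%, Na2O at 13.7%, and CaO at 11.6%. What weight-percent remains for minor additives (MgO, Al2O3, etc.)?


Sum the three major oxides:
  SiO2 + Na2O + CaO = 71.3 + 13.7 + 11.6 = 96.6%
Subtract from 100%:
  Others = 100 - 96.6 = 3.4%

3.4%


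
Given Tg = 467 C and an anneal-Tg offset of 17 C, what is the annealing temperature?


The annealing temperature is Tg plus the offset:
  T_anneal = 467 + 17 = 484 C

484 C


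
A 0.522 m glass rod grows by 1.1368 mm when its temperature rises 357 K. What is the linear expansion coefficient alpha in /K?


Rearrange dL = alpha * L0 * dT for alpha:
  alpha = dL / (L0 * dT)
  alpha = (1.1368 / 1000) / (0.522 * 357) = 0.0000061 /K = 6.1 x 10^-6 /K

6.1 x 10^-6 /K


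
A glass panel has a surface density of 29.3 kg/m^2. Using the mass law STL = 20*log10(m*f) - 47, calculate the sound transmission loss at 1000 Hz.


Mass law: STL = 20 * log10(m * f) - 47
  m * f = 29.3 * 1000 = 29300
  log10(29300) = 4.46687
  STL = 20 * 4.46687 - 47 = 89.3374 - 47 = 42.3 dB

42.3 dB


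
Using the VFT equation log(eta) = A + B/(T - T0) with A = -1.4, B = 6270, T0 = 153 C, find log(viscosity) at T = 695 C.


VFT equation: log(eta) = A + B / (T - T0)
  T - T0 = 695 - 153 = 542
  B / (T - T0) = 6270 / 542 = 11.568
  log(eta) = -1.4 + 11.568 = 10.168

10.168


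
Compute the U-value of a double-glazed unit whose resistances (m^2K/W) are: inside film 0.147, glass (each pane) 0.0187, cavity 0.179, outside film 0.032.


Total thermal resistance (series):
  R_total = R_in + R_glass + R_air + R_glass + R_out
  R_total = 0.147 + 0.0187 + 0.179 + 0.0187 + 0.032 = 0.3954 m^2K/W
U-value = 1 / R_total = 1 / 0.3954 = 2.529 W/m^2K

2.529 W/m^2K


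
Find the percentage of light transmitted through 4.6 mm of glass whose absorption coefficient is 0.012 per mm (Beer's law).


Beer-Lambert law: T = exp(-alpha * thickness)
  exponent = -0.012 * 4.6 = -0.0552
  T = exp(-0.0552) = 0.9463
  Percentage = 0.9463 * 100 = 94.63%

94.63%


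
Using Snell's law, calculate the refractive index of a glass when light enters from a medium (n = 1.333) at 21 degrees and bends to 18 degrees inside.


Apply Snell's law: n1 * sin(theta1) = n2 * sin(theta2)
  n2 = n1 * sin(theta1) / sin(theta2)
  sin(21) = 0.358368
  sin(18) = 0.309017
  n2 = 1.333 * 0.358368 / 0.309017 = 1.5459

1.5459


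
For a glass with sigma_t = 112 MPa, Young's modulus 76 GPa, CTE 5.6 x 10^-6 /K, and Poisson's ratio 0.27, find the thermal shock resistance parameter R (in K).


Thermal shock resistance: R = sigma * (1 - nu) / (E * alpha)
  Numerator = 112 * (1 - 0.27) = 81.76
  Denominator = 76 * 1000 * (5.6 x 10^-6) = 0.4256
  R = 81.76 / 0.4256 = 192.1 K

192.1 K


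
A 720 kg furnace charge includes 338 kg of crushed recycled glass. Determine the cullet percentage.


Cullet ratio = (cullet mass / total batch mass) * 100
  Ratio = 338 / 720 * 100 = 46.94%

46.94%


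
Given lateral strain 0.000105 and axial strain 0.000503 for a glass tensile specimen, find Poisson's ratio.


Poisson's ratio: nu = lateral strain / axial strain
  nu = 0.000105 / 0.000503 = 0.2087

0.2087


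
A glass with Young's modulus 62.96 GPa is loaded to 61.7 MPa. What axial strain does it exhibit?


Rearrange E = sigma / epsilon:
  epsilon = sigma / E
  E (MPa) = 62.96 * 1000 = 62960
  epsilon = 61.7 / 62960 = 0.00098

0.00098


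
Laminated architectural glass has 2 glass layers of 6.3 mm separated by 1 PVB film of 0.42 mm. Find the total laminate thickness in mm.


Total thickness = glass contribution + PVB contribution
  Glass: 2 * 6.3 = 12.6 mm
  PVB: 1 * 0.42 = 0.42 mm
  Total = 12.6 + 0.42 = 13.02 mm

13.02 mm


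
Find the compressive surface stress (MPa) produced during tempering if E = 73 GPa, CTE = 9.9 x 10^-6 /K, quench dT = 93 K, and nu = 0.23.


Tempering stress: sigma = E * alpha * dT / (1 - nu)
  E (MPa) = 73 * 1000 = 73000
  Numerator = 73000 * (9.9 x 10^-6) * 93 = 67.2111
  Denominator = 1 - 0.23 = 0.77
  sigma = 67.2111 / 0.77 = 87.3 MPa

87.3 MPa


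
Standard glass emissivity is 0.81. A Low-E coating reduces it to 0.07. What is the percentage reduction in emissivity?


Percentage reduction = (1 - coated/uncoated) * 100
  Ratio = 0.07 / 0.81 = 0.0864
  Reduction = (1 - 0.0864) * 100 = 91.4%

91.4%


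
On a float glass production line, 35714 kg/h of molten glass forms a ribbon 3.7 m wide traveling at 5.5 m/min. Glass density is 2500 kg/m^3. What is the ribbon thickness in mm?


Ribbon cross-section from mass balance:
  Volume rate = throughput / density = 35714 / 2500 = 14.2856 m^3/h
  thickness = volume rate / (speed * 60 * width), i.e.
  thickness = throughput / (60 * speed * width * density) * 1000
  thickness = 35714 / (60 * 5.5 * 3.7 * 2500) * 1000 = 11.7 mm

11.7 mm


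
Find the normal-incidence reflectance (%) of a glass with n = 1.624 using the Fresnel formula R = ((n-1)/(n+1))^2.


Fresnel reflectance at normal incidence:
  R = ((n - 1)/(n + 1))^2
  (n - 1)/(n + 1) = (1.624 - 1)/(1.624 + 1) = 0.237805
  R = 0.237805^2 = 0.0565512
  R(%) = 0.0565512 * 100 = 5.655%

5.655%


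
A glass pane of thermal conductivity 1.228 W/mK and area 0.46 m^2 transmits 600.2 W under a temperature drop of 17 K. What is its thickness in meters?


Fourier's law: t = k * A * dT / Q
  t = 1.228 * 0.46 * 17 / 600.2
  t = 9.60296 / 600.2 = 0.016 m

0.016 m


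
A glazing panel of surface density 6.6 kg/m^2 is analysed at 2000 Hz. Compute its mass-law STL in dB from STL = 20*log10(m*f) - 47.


Mass law: STL = 20 * log10(m * f) - 47
  m * f = 6.6 * 2000 = 13200
  log10(13200) = 4.12057
  STL = 20 * 4.12057 - 47 = 82.4114 - 47 = 35.4 dB

35.4 dB


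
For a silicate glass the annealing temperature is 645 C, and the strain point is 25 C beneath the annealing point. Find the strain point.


Strain point = annealing point - difference:
  T_strain = 645 - 25 = 620 C

620 C


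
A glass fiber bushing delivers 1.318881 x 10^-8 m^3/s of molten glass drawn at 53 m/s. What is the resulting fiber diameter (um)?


Cross-sectional area from continuity:
  A = Q / v = 1.318881 x 10^-8 / 53 = 2.488455 x 10^-10 m^2
Diameter from circular cross-section:
  d = sqrt(4A / pi) * 10^6 (m -> um)
  d = sqrt(4 * 2.488455 x 10^-10 / pi) * 10^6 = 17.8 um

17.8 um


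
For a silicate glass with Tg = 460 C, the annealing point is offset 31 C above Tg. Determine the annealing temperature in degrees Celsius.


The annealing temperature is Tg plus the offset:
  T_anneal = 460 + 31 = 491 C

491 C


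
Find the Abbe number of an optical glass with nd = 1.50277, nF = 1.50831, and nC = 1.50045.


Abbe number formula: Vd = (nd - 1) / (nF - nC)
  nd - 1 = 1.50277 - 1 = 0.50277
  nF - nC = 1.50831 - 1.50045 = 0.00786
  Vd = 0.50277 / 0.00786 = 63.97

63.97


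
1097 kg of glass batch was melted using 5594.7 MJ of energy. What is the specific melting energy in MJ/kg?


Rearrange E = m * s for s:
  s = E / m
  s = 5594.7 / 1097 = 5.1 MJ/kg

5.1 MJ/kg


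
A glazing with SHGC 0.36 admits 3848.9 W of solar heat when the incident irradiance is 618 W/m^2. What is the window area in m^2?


Rearrange Q = Area * SHGC * Irradiance:
  Area = Q / (SHGC * Irradiance)
  Area = 3848.9 / (0.36 * 618) = 17.3 m^2

17.3 m^2


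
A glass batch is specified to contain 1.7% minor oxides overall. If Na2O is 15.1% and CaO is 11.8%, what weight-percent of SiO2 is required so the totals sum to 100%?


Known pieces sum to 100%:
  SiO2 = 100 - (others + Na2O + CaO)
  SiO2 = 100 - (1.7 + 15.1 + 11.8) = 71.4%

71.4%


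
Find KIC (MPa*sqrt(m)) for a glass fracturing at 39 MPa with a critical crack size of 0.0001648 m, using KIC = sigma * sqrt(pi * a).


Fracture toughness: KIC = sigma * sqrt(pi * a)
  pi * a = pi * 0.0001648 = 0.000517734
  sqrt(pi * a) = 0.022754
  KIC = 39 * 0.022754 = 0.887 MPa*sqrt(m)

0.887 MPa*sqrt(m)


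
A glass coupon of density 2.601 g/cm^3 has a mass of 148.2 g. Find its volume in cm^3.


Rearrange rho = m / V:
  V = m / rho
  V = 148.2 / 2.601 = 56.978 cm^3

56.978 cm^3


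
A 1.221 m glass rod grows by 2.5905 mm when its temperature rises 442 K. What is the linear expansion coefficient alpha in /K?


Rearrange dL = alpha * L0 * dT for alpha:
  alpha = dL / (L0 * dT)
  alpha = (2.5905 / 1000) / (1.221 * 442) = 0.0000048 /K = 4.8 x 10^-6 /K

4.8 x 10^-6 /K


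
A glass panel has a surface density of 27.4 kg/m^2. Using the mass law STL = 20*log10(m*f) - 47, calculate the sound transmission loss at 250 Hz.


Mass law: STL = 20 * log10(m * f) - 47
  m * f = 27.4 * 250 = 6850
  log10(6850) = 3.83569
  STL = 20 * 3.83569 - 47 = 76.7138 - 47 = 29.7 dB

29.7 dB


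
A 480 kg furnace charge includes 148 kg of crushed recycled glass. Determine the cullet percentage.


Cullet ratio = (cullet mass / total batch mass) * 100
  Ratio = 148 / 480 * 100 = 30.83%

30.83%


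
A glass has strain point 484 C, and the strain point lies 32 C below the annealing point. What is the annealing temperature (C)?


T_anneal = T_strain + gap:
  T_anneal = 484 + 32 = 516 C

516 C


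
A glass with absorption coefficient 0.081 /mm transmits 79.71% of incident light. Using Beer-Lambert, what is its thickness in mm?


Rearrange T = exp(-alpha * thickness):
  thickness = -ln(T) / alpha
  T = 79.71/100 = 0.7971
  ln(T) = -0.22678
  -ln(T) = 0.22678
  thickness = 0.22678 / 0.081 = 2.8 mm

2.8 mm


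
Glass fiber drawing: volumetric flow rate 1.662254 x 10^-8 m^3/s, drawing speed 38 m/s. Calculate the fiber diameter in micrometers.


Cross-sectional area from continuity:
  A = Q / v = 1.662254 x 10^-8 / 38 = 4.374353 x 10^-10 m^2
Diameter from circular cross-section:
  d = sqrt(4A / pi) * 10^6 (m -> um)
  d = sqrt(4 * 4.374353 x 10^-10 / pi) * 10^6 = 23.6 um

23.6 um


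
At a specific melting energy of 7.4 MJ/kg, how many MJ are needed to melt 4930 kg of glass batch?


Total energy = mass * specific energy
  E = 4930 * 7.4 = 36482 MJ

36482 MJ


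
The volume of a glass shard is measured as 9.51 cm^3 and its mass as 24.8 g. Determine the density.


Use the definition of density:
  rho = mass / volume
  rho = 24.8 / 9.51 = 2.608 g/cm^3

2.608 g/cm^3


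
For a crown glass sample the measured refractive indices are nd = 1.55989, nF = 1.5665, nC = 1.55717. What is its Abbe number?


Abbe number formula: Vd = (nd - 1) / (nF - nC)
  nd - 1 = 1.55989 - 1 = 0.55989
  nF - nC = 1.5665 - 1.55717 = 0.00933
  Vd = 0.55989 / 0.00933 = 60.01

60.01


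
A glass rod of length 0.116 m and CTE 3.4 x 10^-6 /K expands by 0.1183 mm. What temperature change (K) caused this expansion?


Rearrange dL = alpha * L0 * dT for dT:
  dT = dL / (alpha * L0)
  dL (m) = 0.1183 / 1000 = 0.0001183
  dT = 0.0001183 / ((3.4 x 10^-6) * 0.116) = 299.9 K

299.9 K


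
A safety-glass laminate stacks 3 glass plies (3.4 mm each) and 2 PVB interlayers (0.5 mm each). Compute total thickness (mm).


Total thickness = glass contribution + PVB contribution
  Glass: 3 * 3.4 = 10.2 mm
  PVB: 2 * 0.5 = 1.0 mm
  Total = 10.2 + 1.0 = 11.2 mm

11.2 mm


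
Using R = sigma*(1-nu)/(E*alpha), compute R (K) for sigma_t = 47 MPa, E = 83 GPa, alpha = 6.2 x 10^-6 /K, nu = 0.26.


Thermal shock resistance: R = sigma * (1 - nu) / (E * alpha)
  Numerator = 47 * (1 - 0.26) = 34.78
  Denominator = 83 * 1000 * (6.2 x 10^-6) = 0.5146
  R = 34.78 / 0.5146 = 67.6 K

67.6 K


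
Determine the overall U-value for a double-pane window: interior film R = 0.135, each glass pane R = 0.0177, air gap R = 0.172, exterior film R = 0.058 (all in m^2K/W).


Total thermal resistance (series):
  R_total = R_in + R_glass + R_air + R_glass + R_out
  R_total = 0.135 + 0.0177 + 0.172 + 0.0177 + 0.058 = 0.4004 m^2K/W
U-value = 1 / R_total = 1 / 0.4004 = 2.498 W/m^2K

2.498 W/m^2K


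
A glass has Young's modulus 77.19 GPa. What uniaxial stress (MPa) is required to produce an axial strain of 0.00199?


Rearrange E = sigma / epsilon:
  sigma = E * epsilon
  E (MPa) = 77.19 * 1000 = 77190
  sigma = 77190 * 0.00199 = 153.61 MPa

153.61 MPa


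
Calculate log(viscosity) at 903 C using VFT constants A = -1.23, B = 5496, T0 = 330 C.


VFT equation: log(eta) = A + B / (T - T0)
  T - T0 = 903 - 330 = 573
  B / (T - T0) = 5496 / 573 = 9.592
  log(eta) = -1.23 + 9.592 = 8.362

8.362


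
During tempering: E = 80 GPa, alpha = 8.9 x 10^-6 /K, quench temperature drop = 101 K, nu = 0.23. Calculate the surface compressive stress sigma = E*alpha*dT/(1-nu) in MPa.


Tempering stress: sigma = E * alpha * dT / (1 - nu)
  E (MPa) = 80 * 1000 = 80000
  Numerator = 80000 * (8.9 x 10^-6) * 101 = 71.912
  Denominator = 1 - 0.23 = 0.77
  sigma = 71.912 / 0.77 = 93.4 MPa

93.4 MPa


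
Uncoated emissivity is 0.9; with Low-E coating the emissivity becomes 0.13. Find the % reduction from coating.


Percentage reduction = (1 - coated/uncoated) * 100
  Ratio = 0.13 / 0.9 = 0.1444
  Reduction = (1 - 0.1444) * 100 = 85.6%

85.6%


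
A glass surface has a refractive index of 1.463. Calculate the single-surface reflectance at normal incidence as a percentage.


Fresnel reflectance at normal incidence:
  R = ((n - 1)/(n + 1))^2
  (n - 1)/(n + 1) = (1.463 - 1)/(1.463 + 1) = 0.187982
  R = 0.187982^2 = 0.0353372
  R(%) = 0.0353372 * 100 = 3.534%

3.534%


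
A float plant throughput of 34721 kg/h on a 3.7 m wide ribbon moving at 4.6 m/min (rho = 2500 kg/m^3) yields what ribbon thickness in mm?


Ribbon cross-section from mass balance:
  Volume rate = throughput / density = 34721 / 2500 = 13.8884 m^3/h
  thickness = volume rate / (speed * 60 * width), i.e.
  thickness = throughput / (60 * speed * width * density) * 1000
  thickness = 34721 / (60 * 4.6 * 3.7 * 2500) * 1000 = 13.6 mm

13.6 mm


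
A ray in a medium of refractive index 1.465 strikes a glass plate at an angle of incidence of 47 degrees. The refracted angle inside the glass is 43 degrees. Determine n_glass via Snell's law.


Apply Snell's law: n1 * sin(theta1) = n2 * sin(theta2)
  n2 = n1 * sin(theta1) / sin(theta2)
  sin(47) = 0.731354
  sin(43) = 0.681998
  n2 = 1.465 * 0.731354 / 0.681998 = 1.571

1.571


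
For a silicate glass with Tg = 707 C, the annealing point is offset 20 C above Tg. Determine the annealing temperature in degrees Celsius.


The annealing temperature is Tg plus the offset:
  T_anneal = 707 + 20 = 727 C

727 C


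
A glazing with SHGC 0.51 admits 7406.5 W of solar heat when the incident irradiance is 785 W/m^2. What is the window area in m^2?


Rearrange Q = Area * SHGC * Irradiance:
  Area = Q / (SHGC * Irradiance)
  Area = 7406.5 / (0.51 * 785) = 18.5 m^2

18.5 m^2


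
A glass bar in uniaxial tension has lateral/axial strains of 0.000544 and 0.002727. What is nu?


Poisson's ratio: nu = lateral strain / axial strain
  nu = 0.000544 / 0.002727 = 0.1995

0.1995


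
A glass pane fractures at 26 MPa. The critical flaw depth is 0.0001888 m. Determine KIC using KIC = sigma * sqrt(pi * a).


Fracture toughness: KIC = sigma * sqrt(pi * a)
  pi * a = pi * 0.0001888 = 0.000593133
  sqrt(pi * a) = 0.024354
  KIC = 26 * 0.024354 = 0.633 MPa*sqrt(m)

0.633 MPa*sqrt(m)


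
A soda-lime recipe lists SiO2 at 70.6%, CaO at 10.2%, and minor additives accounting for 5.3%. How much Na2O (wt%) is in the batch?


Pieces sum to 100%:
  Na2O = 100 - (SiO2 + CaO + others)
  Na2O = 100 - (70.6 + 10.2 + 5.3) = 13.9%

13.9%


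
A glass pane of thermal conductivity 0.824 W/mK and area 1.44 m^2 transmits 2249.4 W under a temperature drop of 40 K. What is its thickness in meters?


Fourier's law: t = k * A * dT / Q
  t = 0.824 * 1.44 * 40 / 2249.4
  t = 47.4624 / 2249.4 = 0.0211 m

0.0211 m


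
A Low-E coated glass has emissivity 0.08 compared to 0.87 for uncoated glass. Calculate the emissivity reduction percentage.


Percentage reduction = (1 - coated/uncoated) * 100
  Ratio = 0.08 / 0.87 = 0.092
  Reduction = (1 - 0.092) * 100 = 90.8%

90.8%


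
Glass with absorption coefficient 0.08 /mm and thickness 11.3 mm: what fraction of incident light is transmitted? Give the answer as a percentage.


Beer-Lambert law: T = exp(-alpha * thickness)
  exponent = -0.08 * 11.3 = -0.904
  T = exp(-0.904) = 0.4049
  Percentage = 0.4049 * 100 = 40.49%

40.49%


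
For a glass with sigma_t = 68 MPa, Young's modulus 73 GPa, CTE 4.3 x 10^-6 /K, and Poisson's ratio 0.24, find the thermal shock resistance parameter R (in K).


Thermal shock resistance: R = sigma * (1 - nu) / (E * alpha)
  Numerator = 68 * (1 - 0.24) = 51.68
  Denominator = 73 * 1000 * (4.3 x 10^-6) = 0.3139
  R = 51.68 / 0.3139 = 164.6 K

164.6 K


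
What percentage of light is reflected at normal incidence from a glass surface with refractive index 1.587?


Fresnel reflectance at normal incidence:
  R = ((n - 1)/(n + 1))^2
  (n - 1)/(n + 1) = (1.587 - 1)/(1.587 + 1) = 0.226904
  R = 0.226904^2 = 0.0514854
  R(%) = 0.0514854 * 100 = 5.149%

5.149%


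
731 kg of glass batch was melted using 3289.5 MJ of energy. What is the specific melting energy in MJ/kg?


Rearrange E = m * s for s:
  s = E / m
  s = 3289.5 / 731 = 4.5 MJ/kg

4.5 MJ/kg


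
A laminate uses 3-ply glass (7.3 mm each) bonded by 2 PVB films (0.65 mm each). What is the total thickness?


Total thickness = glass contribution + PVB contribution
  Glass: 3 * 7.3 = 21.9 mm
  PVB: 2 * 0.65 = 1.3 mm
  Total = 21.9 + 1.3 = 23.2 mm

23.2 mm


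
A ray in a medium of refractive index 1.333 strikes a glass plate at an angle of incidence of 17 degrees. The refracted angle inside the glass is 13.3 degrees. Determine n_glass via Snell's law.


Apply Snell's law: n1 * sin(theta1) = n2 * sin(theta2)
  n2 = n1 * sin(theta1) / sin(theta2)
  sin(17) = 0.292372
  sin(13.3) = 0.23005
  n2 = 1.333 * 0.292372 / 0.23005 = 1.6941

1.6941


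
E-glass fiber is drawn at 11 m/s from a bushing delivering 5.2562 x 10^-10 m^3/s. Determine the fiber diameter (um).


Cross-sectional area from continuity:
  A = Q / v = 5.2562 x 10^-10 / 11 = 4.778364 x 10^-11 m^2
Diameter from circular cross-section:
  d = sqrt(4A / pi) * 10^6 (m -> um)
  d = sqrt(4 * 4.778364 x 10^-11 / pi) * 10^6 = 7.8 um

7.8 um


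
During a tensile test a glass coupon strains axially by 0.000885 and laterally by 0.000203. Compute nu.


Poisson's ratio: nu = lateral strain / axial strain
  nu = 0.000203 / 0.000885 = 0.2294

0.2294


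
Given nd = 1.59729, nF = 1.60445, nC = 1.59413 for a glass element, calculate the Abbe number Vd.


Abbe number formula: Vd = (nd - 1) / (nF - nC)
  nd - 1 = 1.59729 - 1 = 0.59729
  nF - nC = 1.60445 - 1.59413 = 0.01032
  Vd = 0.59729 / 0.01032 = 57.88

57.88


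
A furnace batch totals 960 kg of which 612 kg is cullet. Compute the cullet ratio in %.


Cullet ratio = (cullet mass / total batch mass) * 100
  Ratio = 612 / 960 * 100 = 63.75%

63.75%


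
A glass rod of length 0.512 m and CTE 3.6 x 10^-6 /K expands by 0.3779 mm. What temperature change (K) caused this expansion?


Rearrange dL = alpha * L0 * dT for dT:
  dT = dL / (alpha * L0)
  dL (m) = 0.3779 / 1000 = 0.0003779
  dT = 0.0003779 / ((3.6 x 10^-6) * 0.512) = 205.0 K

205.0 K


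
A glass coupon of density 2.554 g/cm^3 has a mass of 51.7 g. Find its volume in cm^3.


Rearrange rho = m / V:
  V = m / rho
  V = 51.7 / 2.554 = 20.243 cm^3

20.243 cm^3


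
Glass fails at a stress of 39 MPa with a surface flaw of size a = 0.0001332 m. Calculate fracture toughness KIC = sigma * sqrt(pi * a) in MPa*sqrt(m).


Fracture toughness: KIC = sigma * sqrt(pi * a)
  pi * a = pi * 0.0001332 = 0.00041846
  sqrt(pi * a) = 0.020456
  KIC = 39 * 0.020456 = 0.798 MPa*sqrt(m)

0.798 MPa*sqrt(m)


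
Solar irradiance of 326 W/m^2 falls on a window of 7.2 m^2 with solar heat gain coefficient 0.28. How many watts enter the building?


Solar heat gain: Q = Area * SHGC * Irradiance
  Q = 7.2 * 0.28 * 326 = 657.2 W

657.2 W


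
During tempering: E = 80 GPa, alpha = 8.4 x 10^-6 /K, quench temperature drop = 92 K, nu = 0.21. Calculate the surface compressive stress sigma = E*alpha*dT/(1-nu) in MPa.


Tempering stress: sigma = E * alpha * dT / (1 - nu)
  E (MPa) = 80 * 1000 = 80000
  Numerator = 80000 * (8.4 x 10^-6) * 92 = 61.824
  Denominator = 1 - 0.21 = 0.79
  sigma = 61.824 / 0.79 = 78.3 MPa

78.3 MPa


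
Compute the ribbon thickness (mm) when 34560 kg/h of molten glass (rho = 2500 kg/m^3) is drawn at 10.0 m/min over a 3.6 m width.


Ribbon cross-section from mass balance:
  Volume rate = throughput / density = 34560 / 2500 = 13.824 m^3/h
  thickness = volume rate / (speed * 60 * width), i.e.
  thickness = throughput / (60 * speed * width * density) * 1000
  thickness = 34560 / (60 * 10.0 * 3.6 * 2500) * 1000 = 6.4 mm

6.4 mm


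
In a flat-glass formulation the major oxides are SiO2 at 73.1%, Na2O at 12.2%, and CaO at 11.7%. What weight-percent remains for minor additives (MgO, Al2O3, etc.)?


Sum the three major oxides:
  SiO2 + Na2O + CaO = 73.1 + 12.2 + 11.7 = 97.0%
Subtract from 100%:
  Others = 100 - 97.0 = 3.0%

3.0%


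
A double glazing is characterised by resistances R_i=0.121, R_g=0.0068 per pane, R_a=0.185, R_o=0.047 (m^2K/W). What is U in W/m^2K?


Total thermal resistance (series):
  R_total = R_in + R_glass + R_air + R_glass + R_out
  R_total = 0.121 + 0.0068 + 0.185 + 0.0068 + 0.047 = 0.3666 m^2K/W
U-value = 1 / R_total = 1 / 0.3666 = 2.728 W/m^2K

2.728 W/m^2K


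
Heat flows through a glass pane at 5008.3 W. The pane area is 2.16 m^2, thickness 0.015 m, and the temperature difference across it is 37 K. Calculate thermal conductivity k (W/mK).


Fourier's law rearranged: k = Q * t / (A * dT)
  Numerator = 5008.3 * 0.015 = 75.1245
  Denominator = 2.16 * 37 = 79.92
  k = 75.1245 / 79.92 = 0.94 W/mK

0.94 W/mK


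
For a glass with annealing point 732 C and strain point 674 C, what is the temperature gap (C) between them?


Gap = T_anneal - T_strain:
  gap = 732 - 674 = 58 C

58 C


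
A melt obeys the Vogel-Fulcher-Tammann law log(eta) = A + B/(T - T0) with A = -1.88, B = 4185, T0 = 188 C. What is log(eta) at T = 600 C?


VFT equation: log(eta) = A + B / (T - T0)
  T - T0 = 600 - 188 = 412
  B / (T - T0) = 4185 / 412 = 10.158
  log(eta) = -1.88 + 10.158 = 8.278

8.278


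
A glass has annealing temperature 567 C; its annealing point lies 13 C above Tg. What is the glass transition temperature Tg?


Rearrange T_anneal = Tg + offset for Tg:
  Tg = T_anneal - offset = 567 - 13 = 554 C

554 C


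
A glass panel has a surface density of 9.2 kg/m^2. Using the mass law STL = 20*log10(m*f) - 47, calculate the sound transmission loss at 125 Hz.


Mass law: STL = 20 * log10(m * f) - 47
  m * f = 9.2 * 125 = 1150
  log10(1150) = 3.0607
  STL = 20 * 3.0607 - 47 = 61.214 - 47 = 14.2 dB

14.2 dB


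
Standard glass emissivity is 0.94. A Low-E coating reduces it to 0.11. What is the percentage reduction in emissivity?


Percentage reduction = (1 - coated/uncoated) * 100
  Ratio = 0.11 / 0.94 = 0.117
  Reduction = (1 - 0.117) * 100 = 88.3%

88.3%


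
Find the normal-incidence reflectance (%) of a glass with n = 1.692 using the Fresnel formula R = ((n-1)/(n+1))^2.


Fresnel reflectance at normal incidence:
  R = ((n - 1)/(n + 1))^2
  (n - 1)/(n + 1) = (1.692 - 1)/(1.692 + 1) = 0.257058
  R = 0.257058^2 = 0.0660788
  R(%) = 0.0660788 * 100 = 6.608%

6.608%


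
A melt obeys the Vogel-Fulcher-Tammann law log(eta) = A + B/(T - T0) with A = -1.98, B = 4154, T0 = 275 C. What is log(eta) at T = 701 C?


VFT equation: log(eta) = A + B / (T - T0)
  T - T0 = 701 - 275 = 426
  B / (T - T0) = 4154 / 426 = 9.751
  log(eta) = -1.98 + 9.751 = 7.771

7.771


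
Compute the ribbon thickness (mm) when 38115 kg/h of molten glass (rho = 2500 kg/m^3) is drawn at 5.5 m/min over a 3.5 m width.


Ribbon cross-section from mass balance:
  Volume rate = throughput / density = 38115 / 2500 = 15.246 m^3/h
  thickness = volume rate / (speed * 60 * width), i.e.
  thickness = throughput / (60 * speed * width * density) * 1000
  thickness = 38115 / (60 * 5.5 * 3.5 * 2500) * 1000 = 13.2 mm

13.2 mm


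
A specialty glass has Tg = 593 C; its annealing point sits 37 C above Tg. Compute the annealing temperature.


The annealing temperature is Tg plus the offset:
  T_anneal = 593 + 37 = 630 C

630 C


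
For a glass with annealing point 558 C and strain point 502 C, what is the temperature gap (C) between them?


Gap = T_anneal - T_strain:
  gap = 558 - 502 = 56 C

56 C


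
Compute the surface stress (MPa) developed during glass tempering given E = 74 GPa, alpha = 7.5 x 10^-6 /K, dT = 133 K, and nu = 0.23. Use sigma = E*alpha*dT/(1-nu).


Tempering stress: sigma = E * alpha * dT / (1 - nu)
  E (MPa) = 74 * 1000 = 74000
  Numerator = 74000 * (7.5 x 10^-6) * 133 = 73.815
  Denominator = 1 - 0.23 = 0.77
  sigma = 73.815 / 0.77 = 95.9 MPa

95.9 MPa


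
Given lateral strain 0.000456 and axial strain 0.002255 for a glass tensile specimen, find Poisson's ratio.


Poisson's ratio: nu = lateral strain / axial strain
  nu = 0.000456 / 0.002255 = 0.2022

0.2022


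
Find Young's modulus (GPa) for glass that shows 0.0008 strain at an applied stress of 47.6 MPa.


Young's modulus: E = stress / strain
  E = 47.6 MPa / 0.0008 = 59500 MPa
Convert to GPa: 59500 / 1000 = 59.5 GPa

59.5 GPa


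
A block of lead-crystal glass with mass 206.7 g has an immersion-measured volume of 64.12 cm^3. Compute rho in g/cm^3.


Use the definition of density:
  rho = mass / volume
  rho = 206.7 / 64.12 = 3.224 g/cm^3

3.224 g/cm^3


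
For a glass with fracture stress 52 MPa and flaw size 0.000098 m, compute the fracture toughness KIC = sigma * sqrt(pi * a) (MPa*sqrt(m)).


Fracture toughness: KIC = sigma * sqrt(pi * a)
  pi * a = pi * 0.000098 = 0.000307876
  sqrt(pi * a) = 0.017546
  KIC = 52 * 0.017546 = 0.912 MPa*sqrt(m)

0.912 MPa*sqrt(m)


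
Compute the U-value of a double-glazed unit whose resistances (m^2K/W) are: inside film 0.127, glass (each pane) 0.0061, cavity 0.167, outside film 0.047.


Total thermal resistance (series):
  R_total = R_in + R_glass + R_air + R_glass + R_out
  R_total = 0.127 + 0.0061 + 0.167 + 0.0061 + 0.047 = 0.3532 m^2K/W
U-value = 1 / R_total = 1 / 0.3532 = 2.831 W/m^2K

2.831 W/m^2K


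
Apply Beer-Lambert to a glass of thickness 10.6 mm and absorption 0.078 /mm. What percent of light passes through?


Beer-Lambert law: T = exp(-alpha * thickness)
  exponent = -0.078 * 10.6 = -0.8268
  T = exp(-0.8268) = 0.4374
  Percentage = 0.4374 * 100 = 43.74%

43.74%


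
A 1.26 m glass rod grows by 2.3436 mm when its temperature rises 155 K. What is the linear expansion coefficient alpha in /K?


Rearrange dL = alpha * L0 * dT for alpha:
  alpha = dL / (L0 * dT)
  alpha = (2.3436 / 1000) / (1.26 * 155) = 0.000012 /K = 1.2 x 10^-5 /K

1.2 x 10^-5 /K


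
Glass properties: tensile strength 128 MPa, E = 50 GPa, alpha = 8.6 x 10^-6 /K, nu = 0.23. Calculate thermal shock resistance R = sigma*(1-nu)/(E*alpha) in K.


Thermal shock resistance: R = sigma * (1 - nu) / (E * alpha)
  Numerator = 128 * (1 - 0.23) = 98.56
  Denominator = 50 * 1000 * (8.6 x 10^-6) = 0.43
  R = 98.56 / 0.43 = 229.2 K

229.2 K


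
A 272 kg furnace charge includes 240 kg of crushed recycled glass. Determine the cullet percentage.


Cullet ratio = (cullet mass / total batch mass) * 100
  Ratio = 240 / 272 * 100 = 88.24%

88.24%


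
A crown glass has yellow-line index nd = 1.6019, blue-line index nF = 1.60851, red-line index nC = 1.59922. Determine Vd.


Abbe number formula: Vd = (nd - 1) / (nF - nC)
  nd - 1 = 1.6019 - 1 = 0.6019
  nF - nC = 1.60851 - 1.59922 = 0.00929
  Vd = 0.6019 / 0.00929 = 64.79

64.79


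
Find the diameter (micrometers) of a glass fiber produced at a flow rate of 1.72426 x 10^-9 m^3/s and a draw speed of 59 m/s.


Cross-sectional area from continuity:
  A = Q / v = 1.72426 x 10^-9 / 59 = 2.922475 x 10^-11 m^2
Diameter from circular cross-section:
  d = sqrt(4A / pi) * 10^6 (m -> um)
  d = sqrt(4 * 2.922475 x 10^-11 / pi) * 10^6 = 6.1 um

6.1 um


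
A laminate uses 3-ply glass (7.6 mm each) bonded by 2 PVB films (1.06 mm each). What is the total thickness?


Total thickness = glass contribution + PVB contribution
  Glass: 3 * 7.6 = 22.8 mm
  PVB: 2 * 1.06 = 2.12 mm
  Total = 22.8 + 2.12 = 24.92 mm

24.92 mm


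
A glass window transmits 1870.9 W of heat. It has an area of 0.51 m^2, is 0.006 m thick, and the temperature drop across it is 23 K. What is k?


Fourier's law rearranged: k = Q * t / (A * dT)
  Numerator = 1870.9 * 0.006 = 11.2254
  Denominator = 0.51 * 23 = 11.73
  k = 11.2254 / 11.73 = 0.957 W/mK

0.957 W/mK


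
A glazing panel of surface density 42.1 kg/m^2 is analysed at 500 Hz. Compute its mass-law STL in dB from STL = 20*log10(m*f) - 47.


Mass law: STL = 20 * log10(m * f) - 47
  m * f = 42.1 * 500 = 21050
  log10(21050) = 4.32325
  STL = 20 * 4.32325 - 47 = 86.465 - 47 = 39.5 dB

39.5 dB


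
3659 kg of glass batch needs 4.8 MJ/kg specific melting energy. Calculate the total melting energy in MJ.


Total energy = mass * specific energy
  E = 3659 * 4.8 = 17563.2 MJ

17563.2 MJ


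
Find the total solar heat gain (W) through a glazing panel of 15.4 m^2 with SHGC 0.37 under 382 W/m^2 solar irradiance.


Solar heat gain: Q = Area * SHGC * Irradiance
  Q = 15.4 * 0.37 * 382 = 2176.6 W

2176.6 W


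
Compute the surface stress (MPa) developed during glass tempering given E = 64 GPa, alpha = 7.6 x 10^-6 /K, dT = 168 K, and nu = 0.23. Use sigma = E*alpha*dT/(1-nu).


Tempering stress: sigma = E * alpha * dT / (1 - nu)
  E (MPa) = 64 * 1000 = 64000
  Numerator = 64000 * (7.6 x 10^-6) * 168 = 81.7152
  Denominator = 1 - 0.23 = 0.77
  sigma = 81.7152 / 0.77 = 106.1 MPa

106.1 MPa


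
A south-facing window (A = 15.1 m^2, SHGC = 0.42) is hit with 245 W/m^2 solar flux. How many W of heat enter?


Solar heat gain: Q = Area * SHGC * Irradiance
  Q = 15.1 * 0.42 * 245 = 1553.8 W

1553.8 W


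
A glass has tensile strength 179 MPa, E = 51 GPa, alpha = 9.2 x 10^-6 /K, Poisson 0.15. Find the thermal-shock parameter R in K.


Thermal shock resistance: R = sigma * (1 - nu) / (E * alpha)
  Numerator = 179 * (1 - 0.15) = 152.15
  Denominator = 51 * 1000 * (9.2 x 10^-6) = 0.4692
  R = 152.15 / 0.4692 = 324.3 K

324.3 K


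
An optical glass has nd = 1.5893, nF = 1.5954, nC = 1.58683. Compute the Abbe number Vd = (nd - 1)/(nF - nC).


Abbe number formula: Vd = (nd - 1) / (nF - nC)
  nd - 1 = 1.5893 - 1 = 0.5893
  nF - nC = 1.5954 - 1.58683 = 0.00857
  Vd = 0.5893 / 0.00857 = 68.76

68.76


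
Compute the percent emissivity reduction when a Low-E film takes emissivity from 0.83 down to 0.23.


Percentage reduction = (1 - coated/uncoated) * 100
  Ratio = 0.23 / 0.83 = 0.2771
  Reduction = (1 - 0.2771) * 100 = 72.3%

72.3%


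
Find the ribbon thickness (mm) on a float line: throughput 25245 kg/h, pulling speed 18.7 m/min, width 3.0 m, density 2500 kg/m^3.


Ribbon cross-section from mass balance:
  Volume rate = throughput / density = 25245 / 2500 = 10.098 m^3/h
  thickness = volume rate / (speed * 60 * width), i.e.
  thickness = throughput / (60 * speed * width * density) * 1000
  thickness = 25245 / (60 * 18.7 * 3.0 * 2500) * 1000 = 3.0 mm

3.0 mm


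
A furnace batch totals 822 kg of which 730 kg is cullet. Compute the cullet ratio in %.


Cullet ratio = (cullet mass / total batch mass) * 100
  Ratio = 730 / 822 * 100 = 88.81%

88.81%


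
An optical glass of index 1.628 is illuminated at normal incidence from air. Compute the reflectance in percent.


Fresnel reflectance at normal incidence:
  R = ((n - 1)/(n + 1))^2
  (n - 1)/(n + 1) = (1.628 - 1)/(1.628 + 1) = 0.238965
  R = 0.238965^2 = 0.0571043
  R(%) = 0.0571043 * 100 = 5.71%

5.71%


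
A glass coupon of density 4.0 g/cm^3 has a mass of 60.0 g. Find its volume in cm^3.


Rearrange rho = m / V:
  V = m / rho
  V = 60.0 / 4.0 = 15.0 cm^3

15.0 cm^3


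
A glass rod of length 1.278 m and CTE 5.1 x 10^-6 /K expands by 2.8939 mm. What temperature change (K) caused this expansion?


Rearrange dL = alpha * L0 * dT for dT:
  dT = dL / (alpha * L0)
  dL (m) = 2.8939 / 1000 = 0.0028939
  dT = 0.0028939 / ((5.1 x 10^-6) * 1.278) = 444.0 K

444.0 K


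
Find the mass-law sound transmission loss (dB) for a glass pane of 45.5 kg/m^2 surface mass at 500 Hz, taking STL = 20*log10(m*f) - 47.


Mass law: STL = 20 * log10(m * f) - 47
  m * f = 45.5 * 500 = 22750
  log10(22750) = 4.35698
  STL = 20 * 4.35698 - 47 = 87.1396 - 47 = 40.1 dB

40.1 dB


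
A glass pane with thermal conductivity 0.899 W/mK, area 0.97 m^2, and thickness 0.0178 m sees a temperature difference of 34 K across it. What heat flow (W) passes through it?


Fourier's law: Q = k * A * dT / t
  Q = 0.899 * 0.97 * 34 / 0.0178
  Q = 29.64902 / 0.0178 = 1665.7 W

1665.7 W


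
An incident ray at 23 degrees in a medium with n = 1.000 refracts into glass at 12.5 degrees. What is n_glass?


Apply Snell's law: n1 * sin(theta1) = n2 * sin(theta2)
  n2 = n1 * sin(theta1) / sin(theta2)
  sin(23) = 0.390731
  sin(12.5) = 0.21644
  n2 = 1.000 * 0.390731 / 0.21644 = 1.8053

1.8053


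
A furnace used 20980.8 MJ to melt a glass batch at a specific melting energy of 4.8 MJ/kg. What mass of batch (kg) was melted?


Rearrange E = m * s for m:
  m = E / s
  m = 20980.8 / 4.8 = 4371.0 kg

4371.0 kg


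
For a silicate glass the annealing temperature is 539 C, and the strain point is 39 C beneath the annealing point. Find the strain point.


Strain point = annealing point - difference:
  T_strain = 539 - 39 = 500 C

500 C


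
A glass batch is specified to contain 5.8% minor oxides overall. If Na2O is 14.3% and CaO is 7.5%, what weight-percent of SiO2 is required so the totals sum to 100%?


Known pieces sum to 100%:
  SiO2 = 100 - (others + Na2O + CaO)
  SiO2 = 100 - (5.8 + 14.3 + 7.5) = 72.4%

72.4%


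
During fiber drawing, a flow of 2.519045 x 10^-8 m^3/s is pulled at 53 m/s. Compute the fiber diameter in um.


Cross-sectional area from continuity:
  A = Q / v = 2.519045 x 10^-8 / 53 = 4.752915 x 10^-10 m^2
Diameter from circular cross-section:
  d = sqrt(4A / pi) * 10^6 (m -> um)
  d = sqrt(4 * 4.752915 x 10^-10 / pi) * 10^6 = 24.6 um

24.6 um


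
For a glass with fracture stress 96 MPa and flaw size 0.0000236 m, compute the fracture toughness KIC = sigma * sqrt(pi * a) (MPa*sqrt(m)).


Fracture toughness: KIC = sigma * sqrt(pi * a)
  pi * a = pi * 0.0000236 = 0.000074142
  sqrt(pi * a) = 0.008611
  KIC = 96 * 0.008611 = 0.827 MPa*sqrt(m)

0.827 MPa*sqrt(m)


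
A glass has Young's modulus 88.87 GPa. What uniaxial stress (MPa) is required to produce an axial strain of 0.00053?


Rearrange E = sigma / epsilon:
  sigma = E * epsilon
  E (MPa) = 88.87 * 1000 = 88870
  sigma = 88870 * 0.00053 = 47.1 MPa

47.1 MPa


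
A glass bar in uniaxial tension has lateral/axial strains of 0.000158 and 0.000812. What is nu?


Poisson's ratio: nu = lateral strain / axial strain
  nu = 0.000158 / 0.000812 = 0.1946

0.1946


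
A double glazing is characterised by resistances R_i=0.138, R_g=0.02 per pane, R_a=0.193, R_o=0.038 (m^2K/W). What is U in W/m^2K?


Total thermal resistance (series):
  R_total = R_in + R_glass + R_air + R_glass + R_out
  R_total = 0.138 + 0.02 + 0.193 + 0.02 + 0.038 = 0.409 m^2K/W
U-value = 1 / R_total = 1 / 0.409 = 2.445 W/m^2K

2.445 W/m^2K


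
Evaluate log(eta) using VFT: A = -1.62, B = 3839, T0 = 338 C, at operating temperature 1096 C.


VFT equation: log(eta) = A + B / (T - T0)
  T - T0 = 1096 - 338 = 758
  B / (T - T0) = 3839 / 758 = 5.065
  log(eta) = -1.62 + 5.065 = 3.445

3.445


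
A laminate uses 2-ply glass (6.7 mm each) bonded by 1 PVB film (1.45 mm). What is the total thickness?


Total thickness = glass contribution + PVB contribution
  Glass: 2 * 6.7 = 13.4 mm
  PVB: 1 * 1.45 = 1.45 mm
  Total = 13.4 + 1.45 = 14.85 mm

14.85 mm


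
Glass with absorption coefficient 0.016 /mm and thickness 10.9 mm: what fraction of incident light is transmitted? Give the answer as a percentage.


Beer-Lambert law: T = exp(-alpha * thickness)
  exponent = -0.016 * 10.9 = -0.1744
  T = exp(-0.1744) = 0.84
  Percentage = 0.84 * 100 = 84.0%

84.0%


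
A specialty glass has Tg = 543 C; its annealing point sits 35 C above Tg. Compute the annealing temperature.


The annealing temperature is Tg plus the offset:
  T_anneal = 543 + 35 = 578 C

578 C


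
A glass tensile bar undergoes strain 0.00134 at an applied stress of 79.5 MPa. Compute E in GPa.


Young's modulus: E = stress / strain
  E = 79.5 MPa / 0.00134 = 59328.36 MPa
Convert to GPa: 59328.36 / 1000 = 59.33 GPa

59.33 GPa


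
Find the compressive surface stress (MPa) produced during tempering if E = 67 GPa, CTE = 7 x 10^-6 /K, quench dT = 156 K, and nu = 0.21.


Tempering stress: sigma = E * alpha * dT / (1 - nu)
  E (MPa) = 67 * 1000 = 67000
  Numerator = 67000 * (7 x 10^-6) * 156 = 73.164
  Denominator = 1 - 0.21 = 0.79
  sigma = 73.164 / 0.79 = 92.6 MPa

92.6 MPa


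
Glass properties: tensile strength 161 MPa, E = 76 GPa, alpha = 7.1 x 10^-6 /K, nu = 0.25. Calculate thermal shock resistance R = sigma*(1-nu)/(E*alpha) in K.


Thermal shock resistance: R = sigma * (1 - nu) / (E * alpha)
  Numerator = 161 * (1 - 0.25) = 120.75
  Denominator = 76 * 1000 * (7.1 x 10^-6) = 0.5396
  R = 120.75 / 0.5396 = 223.8 K

223.8 K


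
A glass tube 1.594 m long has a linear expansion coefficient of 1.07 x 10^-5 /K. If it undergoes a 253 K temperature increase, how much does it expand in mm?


Thermal expansion formula: dL = alpha * L0 * dT
  dL = (1.07 x 10^-5) * 1.594 * 253 = 0.00431512 m
Convert to mm: 0.00431512 * 1000 = 4.3151 mm

4.3151 mm
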